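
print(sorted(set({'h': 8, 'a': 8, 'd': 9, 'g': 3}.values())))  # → [3, 8, 9]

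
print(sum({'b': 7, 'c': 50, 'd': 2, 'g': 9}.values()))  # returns 68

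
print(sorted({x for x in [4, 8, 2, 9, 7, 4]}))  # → [2, 4, 7, 8, 9]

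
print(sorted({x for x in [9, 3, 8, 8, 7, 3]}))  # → [3, 7, 8, 9]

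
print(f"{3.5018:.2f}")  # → 3.50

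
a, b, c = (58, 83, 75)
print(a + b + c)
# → 216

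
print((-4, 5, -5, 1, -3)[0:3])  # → (-4, 5, -5)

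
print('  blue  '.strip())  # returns blue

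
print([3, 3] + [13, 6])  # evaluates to [3, 3, 13, 6]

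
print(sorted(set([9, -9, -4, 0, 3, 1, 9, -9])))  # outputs [-9, -4, 0, 1, 3, 9]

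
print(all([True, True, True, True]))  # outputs True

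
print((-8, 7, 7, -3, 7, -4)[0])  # -8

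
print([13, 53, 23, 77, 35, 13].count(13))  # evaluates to 2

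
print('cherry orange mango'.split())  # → ['cherry', 'orange', 'mango']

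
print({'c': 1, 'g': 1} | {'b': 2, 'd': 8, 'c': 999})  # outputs {'c': 999, 'g': 1, 'b': 2, 'd': 8}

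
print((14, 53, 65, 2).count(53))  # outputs 1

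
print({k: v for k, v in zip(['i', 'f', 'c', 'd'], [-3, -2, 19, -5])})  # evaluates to {'i': -3, 'f': -2, 'c': 19, 'd': -5}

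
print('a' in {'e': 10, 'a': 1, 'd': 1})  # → True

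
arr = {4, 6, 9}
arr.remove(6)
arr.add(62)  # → {4, 9, 62}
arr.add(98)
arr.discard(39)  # {4, 9, 62, 98}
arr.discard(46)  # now {4, 9, 62, 98}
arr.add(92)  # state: {4, 9, 62, 92, 98}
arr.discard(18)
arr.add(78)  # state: {4, 9, 62, 78, 92, 98}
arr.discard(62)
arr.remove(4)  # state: {9, 78, 92, 98}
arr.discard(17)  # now {9, 78, 92, 98}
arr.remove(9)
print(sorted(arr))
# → [78, 92, 98]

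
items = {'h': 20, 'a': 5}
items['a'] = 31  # {'h': 20, 'a': 31}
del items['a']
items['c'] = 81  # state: {'h': 20, 'c': 81}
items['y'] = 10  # {'h': 20, 'c': 81, 'y': 10}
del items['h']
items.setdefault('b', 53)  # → 53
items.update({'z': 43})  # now {'c': 81, 'y': 10, 'b': 53, 'z': 43}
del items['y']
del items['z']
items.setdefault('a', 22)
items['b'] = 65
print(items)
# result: {'c': 81, 'b': 65, 'a': 22}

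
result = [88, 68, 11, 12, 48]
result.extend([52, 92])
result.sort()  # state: [11, 12, 48, 52, 68, 88, 92]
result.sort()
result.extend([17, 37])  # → [11, 12, 48, 52, 68, 88, 92, 17, 37]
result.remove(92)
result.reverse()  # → [37, 17, 88, 68, 52, 48, 12, 11]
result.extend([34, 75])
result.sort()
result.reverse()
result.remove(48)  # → [88, 75, 68, 52, 37, 34, 17, 12, 11]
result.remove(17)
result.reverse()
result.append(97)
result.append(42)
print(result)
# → [11, 12, 34, 37, 52, 68, 75, 88, 97, 42]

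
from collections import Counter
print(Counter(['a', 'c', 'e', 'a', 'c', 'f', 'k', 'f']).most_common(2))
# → [('a', 2), ('c', 2)]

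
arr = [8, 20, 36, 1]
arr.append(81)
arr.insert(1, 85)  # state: [8, 85, 20, 36, 1, 81]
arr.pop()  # 81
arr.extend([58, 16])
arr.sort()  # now [1, 8, 16, 20, 36, 58, 85]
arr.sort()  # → [1, 8, 16, 20, 36, 58, 85]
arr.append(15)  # [1, 8, 16, 20, 36, 58, 85, 15]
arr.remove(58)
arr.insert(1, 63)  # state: [1, 63, 8, 16, 20, 36, 85, 15]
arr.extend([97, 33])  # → [1, 63, 8, 16, 20, 36, 85, 15, 97, 33]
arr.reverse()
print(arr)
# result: [33, 97, 15, 85, 36, 20, 16, 8, 63, 1]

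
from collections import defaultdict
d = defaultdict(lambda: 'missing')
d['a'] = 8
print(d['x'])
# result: missing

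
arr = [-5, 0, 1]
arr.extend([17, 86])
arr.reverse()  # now [86, 17, 1, 0, -5]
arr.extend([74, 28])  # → [86, 17, 1, 0, -5, 74, 28]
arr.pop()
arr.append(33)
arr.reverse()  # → [33, 74, -5, 0, 1, 17, 86]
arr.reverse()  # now [86, 17, 1, 0, -5, 74, 33]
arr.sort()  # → [-5, 0, 1, 17, 33, 74, 86]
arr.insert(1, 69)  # [-5, 69, 0, 1, 17, 33, 74, 86]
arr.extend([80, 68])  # [-5, 69, 0, 1, 17, 33, 74, 86, 80, 68]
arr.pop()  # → 68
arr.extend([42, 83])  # [-5, 69, 0, 1, 17, 33, 74, 86, 80, 42, 83]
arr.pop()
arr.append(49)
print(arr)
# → [-5, 69, 0, 1, 17, 33, 74, 86, 80, 42, 49]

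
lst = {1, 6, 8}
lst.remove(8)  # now {1, 6}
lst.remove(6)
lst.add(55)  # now {1, 55}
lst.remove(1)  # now {55}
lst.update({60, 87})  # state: {55, 60, 87}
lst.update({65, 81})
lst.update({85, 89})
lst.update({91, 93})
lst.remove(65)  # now {55, 60, 81, 85, 87, 89, 91, 93}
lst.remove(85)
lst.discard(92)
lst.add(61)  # {55, 60, 61, 81, 87, 89, 91, 93}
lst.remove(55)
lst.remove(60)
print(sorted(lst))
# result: [61, 81, 87, 89, 91, 93]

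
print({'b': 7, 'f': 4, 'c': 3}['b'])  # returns 7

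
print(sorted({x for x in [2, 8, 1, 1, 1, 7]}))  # [1, 2, 7, 8]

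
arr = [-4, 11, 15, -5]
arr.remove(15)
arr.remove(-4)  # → [11, -5]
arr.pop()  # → -5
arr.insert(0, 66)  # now [66, 11]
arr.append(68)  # [66, 11, 68]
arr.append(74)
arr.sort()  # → [11, 66, 68, 74]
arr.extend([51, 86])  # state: [11, 66, 68, 74, 51, 86]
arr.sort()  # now [11, 51, 66, 68, 74, 86]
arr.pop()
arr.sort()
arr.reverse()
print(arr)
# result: [74, 68, 66, 51, 11]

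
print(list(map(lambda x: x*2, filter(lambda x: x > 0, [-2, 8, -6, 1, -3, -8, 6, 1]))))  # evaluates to [16, 2, 12, 2]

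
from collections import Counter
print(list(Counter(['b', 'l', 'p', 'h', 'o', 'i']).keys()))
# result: ['b', 'l', 'p', 'h', 'o', 'i']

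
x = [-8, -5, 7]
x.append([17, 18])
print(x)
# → [-8, -5, 7, [17, 18]]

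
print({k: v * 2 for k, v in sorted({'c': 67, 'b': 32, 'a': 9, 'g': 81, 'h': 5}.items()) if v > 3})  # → {'a': 18, 'b': 64, 'c': 134, 'g': 162, 'h': 10}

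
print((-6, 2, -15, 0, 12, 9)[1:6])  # (2, -15, 0, 12, 9)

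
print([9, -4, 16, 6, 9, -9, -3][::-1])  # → [-3, -9, 9, 6, 16, -4, 9]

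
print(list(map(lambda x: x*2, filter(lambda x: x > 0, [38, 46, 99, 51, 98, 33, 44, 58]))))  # [76, 92, 198, 102, 196, 66, 88, 116]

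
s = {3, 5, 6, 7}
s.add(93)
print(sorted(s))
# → [3, 5, 6, 7, 93]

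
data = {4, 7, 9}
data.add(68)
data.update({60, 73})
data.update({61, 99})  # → {4, 7, 9, 60, 61, 68, 73, 99}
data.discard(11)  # {4, 7, 9, 60, 61, 68, 73, 99}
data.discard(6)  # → {4, 7, 9, 60, 61, 68, 73, 99}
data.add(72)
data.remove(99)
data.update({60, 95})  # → {4, 7, 9, 60, 61, 68, 72, 73, 95}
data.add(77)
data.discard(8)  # {4, 7, 9, 60, 61, 68, 72, 73, 77, 95}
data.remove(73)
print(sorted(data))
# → [4, 7, 9, 60, 61, 68, 72, 77, 95]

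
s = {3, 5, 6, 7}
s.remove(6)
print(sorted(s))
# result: [3, 5, 7]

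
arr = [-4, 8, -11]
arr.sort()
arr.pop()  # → 8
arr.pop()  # -4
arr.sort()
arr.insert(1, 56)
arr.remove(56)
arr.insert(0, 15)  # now [15, -11]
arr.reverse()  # [-11, 15]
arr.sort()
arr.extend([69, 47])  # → [-11, 15, 69, 47]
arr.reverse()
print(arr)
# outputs [47, 69, 15, -11]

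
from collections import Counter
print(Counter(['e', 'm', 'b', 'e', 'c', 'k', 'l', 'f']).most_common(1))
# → [('e', 2)]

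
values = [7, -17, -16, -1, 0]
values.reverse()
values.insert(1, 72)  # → [0, 72, -1, -16, -17, 7]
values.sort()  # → [-17, -16, -1, 0, 7, 72]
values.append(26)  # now [-17, -16, -1, 0, 7, 72, 26]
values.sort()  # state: [-17, -16, -1, 0, 7, 26, 72]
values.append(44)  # [-17, -16, -1, 0, 7, 26, 72, 44]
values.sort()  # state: [-17, -16, -1, 0, 7, 26, 44, 72]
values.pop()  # 72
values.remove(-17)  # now [-16, -1, 0, 7, 26, 44]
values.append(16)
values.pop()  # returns 16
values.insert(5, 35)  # [-16, -1, 0, 7, 26, 35, 44]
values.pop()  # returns 44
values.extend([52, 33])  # [-16, -1, 0, 7, 26, 35, 52, 33]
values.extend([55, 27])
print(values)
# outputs [-16, -1, 0, 7, 26, 35, 52, 33, 55, 27]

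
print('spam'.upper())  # SPAM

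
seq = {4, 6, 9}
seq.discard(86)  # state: {4, 6, 9}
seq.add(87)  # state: {4, 6, 9, 87}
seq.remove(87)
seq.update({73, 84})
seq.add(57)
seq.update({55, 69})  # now {4, 6, 9, 55, 57, 69, 73, 84}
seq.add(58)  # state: {4, 6, 9, 55, 57, 58, 69, 73, 84}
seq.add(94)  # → {4, 6, 9, 55, 57, 58, 69, 73, 84, 94}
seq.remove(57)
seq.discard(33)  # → {4, 6, 9, 55, 58, 69, 73, 84, 94}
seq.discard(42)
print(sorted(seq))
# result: [4, 6, 9, 55, 58, 69, 73, 84, 94]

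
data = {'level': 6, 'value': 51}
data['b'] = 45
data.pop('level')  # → 6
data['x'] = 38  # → {'value': 51, 'b': 45, 'x': 38}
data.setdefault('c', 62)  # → 62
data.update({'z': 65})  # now {'value': 51, 'b': 45, 'x': 38, 'c': 62, 'z': 65}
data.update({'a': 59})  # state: {'value': 51, 'b': 45, 'x': 38, 'c': 62, 'z': 65, 'a': 59}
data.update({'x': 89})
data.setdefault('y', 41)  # 41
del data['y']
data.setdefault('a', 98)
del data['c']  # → {'value': 51, 'b': 45, 'x': 89, 'z': 65, 'a': 59}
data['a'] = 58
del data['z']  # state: {'value': 51, 'b': 45, 'x': 89, 'a': 58}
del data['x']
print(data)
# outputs {'value': 51, 'b': 45, 'a': 58}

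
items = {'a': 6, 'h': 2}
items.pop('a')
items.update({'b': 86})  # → {'h': 2, 'b': 86}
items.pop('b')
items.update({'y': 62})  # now {'h': 2, 'y': 62}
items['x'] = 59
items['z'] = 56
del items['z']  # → {'h': 2, 'y': 62, 'x': 59}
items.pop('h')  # 2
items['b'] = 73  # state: {'y': 62, 'x': 59, 'b': 73}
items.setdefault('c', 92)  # 92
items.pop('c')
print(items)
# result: {'y': 62, 'x': 59, 'b': 73}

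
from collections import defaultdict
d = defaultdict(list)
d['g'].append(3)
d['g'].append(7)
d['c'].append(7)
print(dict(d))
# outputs {'g': [3, 7], 'c': [7]}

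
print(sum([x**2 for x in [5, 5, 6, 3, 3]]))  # 104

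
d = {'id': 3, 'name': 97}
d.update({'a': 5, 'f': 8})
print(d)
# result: {'id': 3, 'name': 97, 'a': 5, 'f': 8}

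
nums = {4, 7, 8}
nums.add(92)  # {4, 7, 8, 92}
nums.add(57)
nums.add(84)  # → {4, 7, 8, 57, 84, 92}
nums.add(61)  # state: {4, 7, 8, 57, 61, 84, 92}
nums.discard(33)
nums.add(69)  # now {4, 7, 8, 57, 61, 69, 84, 92}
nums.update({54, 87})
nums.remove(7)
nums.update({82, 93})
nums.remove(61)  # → {4, 8, 54, 57, 69, 82, 84, 87, 92, 93}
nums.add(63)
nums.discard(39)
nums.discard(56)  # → {4, 8, 54, 57, 63, 69, 82, 84, 87, 92, 93}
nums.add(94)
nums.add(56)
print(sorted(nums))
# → [4, 8, 54, 56, 57, 63, 69, 82, 84, 87, 92, 93, 94]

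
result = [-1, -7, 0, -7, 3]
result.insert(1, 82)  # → [-1, 82, -7, 0, -7, 3]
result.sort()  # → [-7, -7, -1, 0, 3, 82]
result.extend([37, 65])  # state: [-7, -7, -1, 0, 3, 82, 37, 65]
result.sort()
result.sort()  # [-7, -7, -1, 0, 3, 37, 65, 82]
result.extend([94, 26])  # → [-7, -7, -1, 0, 3, 37, 65, 82, 94, 26]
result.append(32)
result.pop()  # 32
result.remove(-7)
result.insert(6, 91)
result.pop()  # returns 26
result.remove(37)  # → [-7, -1, 0, 3, 65, 91, 82, 94]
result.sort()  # [-7, -1, 0, 3, 65, 82, 91, 94]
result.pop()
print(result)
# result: [-7, -1, 0, 3, 65, 82, 91]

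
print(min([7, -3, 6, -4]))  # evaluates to -4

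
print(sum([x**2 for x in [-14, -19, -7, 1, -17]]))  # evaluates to 896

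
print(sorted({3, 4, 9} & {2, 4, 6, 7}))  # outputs [4]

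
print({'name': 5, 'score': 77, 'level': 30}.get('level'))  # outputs 30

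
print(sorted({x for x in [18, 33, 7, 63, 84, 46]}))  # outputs [7, 18, 33, 46, 63, 84]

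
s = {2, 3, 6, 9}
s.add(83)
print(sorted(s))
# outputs [2, 3, 6, 9, 83]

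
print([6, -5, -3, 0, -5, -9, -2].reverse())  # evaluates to None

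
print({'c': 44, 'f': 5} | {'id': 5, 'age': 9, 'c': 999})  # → {'c': 999, 'f': 5, 'id': 5, 'age': 9}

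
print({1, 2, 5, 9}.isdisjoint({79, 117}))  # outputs True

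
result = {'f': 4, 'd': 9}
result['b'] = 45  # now {'f': 4, 'd': 9, 'b': 45}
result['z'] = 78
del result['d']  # {'f': 4, 'b': 45, 'z': 78}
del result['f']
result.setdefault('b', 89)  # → 45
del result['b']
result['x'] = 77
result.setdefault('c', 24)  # 24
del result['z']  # {'x': 77, 'c': 24}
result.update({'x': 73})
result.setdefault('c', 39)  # 24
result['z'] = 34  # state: {'x': 73, 'c': 24, 'z': 34}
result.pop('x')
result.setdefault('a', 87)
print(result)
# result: {'c': 24, 'z': 34, 'a': 87}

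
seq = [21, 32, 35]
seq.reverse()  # [35, 32, 21]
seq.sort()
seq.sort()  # [21, 32, 35]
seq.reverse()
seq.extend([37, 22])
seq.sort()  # [21, 22, 32, 35, 37]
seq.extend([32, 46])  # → [21, 22, 32, 35, 37, 32, 46]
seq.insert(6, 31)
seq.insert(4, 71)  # [21, 22, 32, 35, 71, 37, 32, 31, 46]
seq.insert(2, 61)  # [21, 22, 61, 32, 35, 71, 37, 32, 31, 46]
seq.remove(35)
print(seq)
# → [21, 22, 61, 32, 71, 37, 32, 31, 46]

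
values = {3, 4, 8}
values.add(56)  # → {3, 4, 8, 56}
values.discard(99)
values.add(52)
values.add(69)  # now {3, 4, 8, 52, 56, 69}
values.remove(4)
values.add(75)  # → {3, 8, 52, 56, 69, 75}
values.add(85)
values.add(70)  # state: {3, 8, 52, 56, 69, 70, 75, 85}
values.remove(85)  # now {3, 8, 52, 56, 69, 70, 75}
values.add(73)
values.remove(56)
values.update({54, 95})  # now {3, 8, 52, 54, 69, 70, 73, 75, 95}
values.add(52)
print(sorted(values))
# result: [3, 8, 52, 54, 69, 70, 73, 75, 95]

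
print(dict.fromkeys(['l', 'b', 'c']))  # {'l': None, 'b': None, 'c': None}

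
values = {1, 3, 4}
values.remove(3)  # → {1, 4}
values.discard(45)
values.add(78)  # {1, 4, 78}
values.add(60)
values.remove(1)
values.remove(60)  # {4, 78}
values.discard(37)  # {4, 78}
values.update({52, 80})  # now {4, 52, 78, 80}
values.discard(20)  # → {4, 52, 78, 80}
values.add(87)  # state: {4, 52, 78, 80, 87}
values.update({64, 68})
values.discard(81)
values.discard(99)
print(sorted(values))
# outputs [4, 52, 64, 68, 78, 80, 87]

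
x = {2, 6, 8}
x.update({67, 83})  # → {2, 6, 8, 67, 83}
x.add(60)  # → {2, 6, 8, 60, 67, 83}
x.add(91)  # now {2, 6, 8, 60, 67, 83, 91}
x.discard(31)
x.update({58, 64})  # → {2, 6, 8, 58, 60, 64, 67, 83, 91}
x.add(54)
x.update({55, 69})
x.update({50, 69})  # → {2, 6, 8, 50, 54, 55, 58, 60, 64, 67, 69, 83, 91}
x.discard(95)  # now {2, 6, 8, 50, 54, 55, 58, 60, 64, 67, 69, 83, 91}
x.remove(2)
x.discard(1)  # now {6, 8, 50, 54, 55, 58, 60, 64, 67, 69, 83, 91}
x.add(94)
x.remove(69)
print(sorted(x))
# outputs [6, 8, 50, 54, 55, 58, 60, 64, 67, 83, 91, 94]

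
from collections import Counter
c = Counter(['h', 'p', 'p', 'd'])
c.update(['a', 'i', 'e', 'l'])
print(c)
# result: Counter({'p': 2, 'h': 1, 'd': 1, 'a': 1, 'i': 1, 'e': 1, 'l': 1})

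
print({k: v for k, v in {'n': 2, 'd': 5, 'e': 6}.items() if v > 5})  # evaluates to {'e': 6}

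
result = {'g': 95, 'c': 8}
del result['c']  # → {'g': 95}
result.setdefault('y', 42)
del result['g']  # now {'y': 42}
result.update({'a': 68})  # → {'y': 42, 'a': 68}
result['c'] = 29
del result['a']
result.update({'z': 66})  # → {'y': 42, 'c': 29, 'z': 66}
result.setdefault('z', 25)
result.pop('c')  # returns 29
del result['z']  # {'y': 42}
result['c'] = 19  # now {'y': 42, 'c': 19}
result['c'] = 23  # {'y': 42, 'c': 23}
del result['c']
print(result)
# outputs {'y': 42}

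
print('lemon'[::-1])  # nomel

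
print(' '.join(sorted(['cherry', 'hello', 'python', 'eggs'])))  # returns cherry eggs hello python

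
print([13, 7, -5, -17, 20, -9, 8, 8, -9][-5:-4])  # [20]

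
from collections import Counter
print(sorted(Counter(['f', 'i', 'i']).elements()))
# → ['f', 'i', 'i']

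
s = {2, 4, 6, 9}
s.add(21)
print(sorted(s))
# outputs [2, 4, 6, 9, 21]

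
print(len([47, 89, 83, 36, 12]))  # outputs 5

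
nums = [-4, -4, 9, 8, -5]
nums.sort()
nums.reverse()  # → [9, 8, -4, -4, -5]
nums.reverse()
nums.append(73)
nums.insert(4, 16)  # [-5, -4, -4, 8, 16, 9, 73]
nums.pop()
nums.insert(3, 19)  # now [-5, -4, -4, 19, 8, 16, 9]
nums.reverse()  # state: [9, 16, 8, 19, -4, -4, -5]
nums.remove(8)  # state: [9, 16, 19, -4, -4, -5]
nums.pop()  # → -5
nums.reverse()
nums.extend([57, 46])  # [-4, -4, 19, 16, 9, 57, 46]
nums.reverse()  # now [46, 57, 9, 16, 19, -4, -4]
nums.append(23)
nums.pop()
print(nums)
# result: [46, 57, 9, 16, 19, -4, -4]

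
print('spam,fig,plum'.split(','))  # ['spam', 'fig', 'plum']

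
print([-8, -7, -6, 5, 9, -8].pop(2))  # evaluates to -6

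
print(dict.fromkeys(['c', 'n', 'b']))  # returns {'c': None, 'n': None, 'b': None}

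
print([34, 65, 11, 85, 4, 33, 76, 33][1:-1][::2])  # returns [65, 85, 33]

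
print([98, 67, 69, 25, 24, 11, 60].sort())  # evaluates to None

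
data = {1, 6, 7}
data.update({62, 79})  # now {1, 6, 7, 62, 79}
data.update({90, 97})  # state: {1, 6, 7, 62, 79, 90, 97}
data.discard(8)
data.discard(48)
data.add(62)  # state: {1, 6, 7, 62, 79, 90, 97}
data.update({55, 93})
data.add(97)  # {1, 6, 7, 55, 62, 79, 90, 93, 97}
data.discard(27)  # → {1, 6, 7, 55, 62, 79, 90, 93, 97}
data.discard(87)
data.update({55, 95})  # {1, 6, 7, 55, 62, 79, 90, 93, 95, 97}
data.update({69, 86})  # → {1, 6, 7, 55, 62, 69, 79, 86, 90, 93, 95, 97}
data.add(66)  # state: {1, 6, 7, 55, 62, 66, 69, 79, 86, 90, 93, 95, 97}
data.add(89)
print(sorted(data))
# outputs [1, 6, 7, 55, 62, 66, 69, 79, 86, 89, 90, 93, 95, 97]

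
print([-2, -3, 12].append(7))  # None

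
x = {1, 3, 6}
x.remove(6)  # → {1, 3}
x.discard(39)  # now {1, 3}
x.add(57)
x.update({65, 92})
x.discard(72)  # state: {1, 3, 57, 65, 92}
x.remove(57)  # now {1, 3, 65, 92}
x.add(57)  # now {1, 3, 57, 65, 92}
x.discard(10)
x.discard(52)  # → {1, 3, 57, 65, 92}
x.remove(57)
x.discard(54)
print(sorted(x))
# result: [1, 3, 65, 92]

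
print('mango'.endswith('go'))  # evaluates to True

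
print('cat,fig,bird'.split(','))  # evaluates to ['cat', 'fig', 'bird']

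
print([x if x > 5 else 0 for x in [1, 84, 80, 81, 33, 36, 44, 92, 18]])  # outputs [0, 84, 80, 81, 33, 36, 44, 92, 18]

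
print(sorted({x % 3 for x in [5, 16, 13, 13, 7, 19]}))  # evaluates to [1, 2]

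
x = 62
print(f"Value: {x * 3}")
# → Value: 186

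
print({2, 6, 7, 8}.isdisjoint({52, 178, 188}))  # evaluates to True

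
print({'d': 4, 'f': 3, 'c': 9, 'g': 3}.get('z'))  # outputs None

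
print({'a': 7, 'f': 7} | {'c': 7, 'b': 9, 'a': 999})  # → {'a': 999, 'f': 7, 'c': 7, 'b': 9}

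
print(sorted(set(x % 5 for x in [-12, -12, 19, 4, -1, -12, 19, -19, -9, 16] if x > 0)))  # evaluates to [1, 4]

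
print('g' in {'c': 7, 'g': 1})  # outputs True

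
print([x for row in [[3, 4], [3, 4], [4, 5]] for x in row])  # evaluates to [3, 4, 3, 4, 4, 5]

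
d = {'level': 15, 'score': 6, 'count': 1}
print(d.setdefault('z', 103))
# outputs 103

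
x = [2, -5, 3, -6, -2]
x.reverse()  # [-2, -6, 3, -5, 2]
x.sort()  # [-6, -5, -2, 2, 3]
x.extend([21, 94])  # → [-6, -5, -2, 2, 3, 21, 94]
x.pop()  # 94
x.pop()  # 21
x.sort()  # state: [-6, -5, -2, 2, 3]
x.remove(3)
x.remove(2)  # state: [-6, -5, -2]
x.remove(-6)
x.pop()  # -2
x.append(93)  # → [-5, 93]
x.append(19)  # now [-5, 93, 19]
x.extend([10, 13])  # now [-5, 93, 19, 10, 13]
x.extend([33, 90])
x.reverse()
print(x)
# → [90, 33, 13, 10, 19, 93, -5]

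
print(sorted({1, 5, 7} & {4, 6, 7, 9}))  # [7]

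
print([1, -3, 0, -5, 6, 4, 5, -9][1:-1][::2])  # [-3, -5, 4]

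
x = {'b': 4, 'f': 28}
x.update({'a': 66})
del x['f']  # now {'b': 4, 'a': 66}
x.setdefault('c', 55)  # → 55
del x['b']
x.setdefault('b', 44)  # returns 44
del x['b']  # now {'a': 66, 'c': 55}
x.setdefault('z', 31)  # 31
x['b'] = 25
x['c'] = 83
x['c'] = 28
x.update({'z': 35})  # {'a': 66, 'c': 28, 'z': 35, 'b': 25}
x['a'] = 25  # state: {'a': 25, 'c': 28, 'z': 35, 'b': 25}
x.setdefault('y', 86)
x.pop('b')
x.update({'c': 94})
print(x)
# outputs {'a': 25, 'c': 94, 'z': 35, 'y': 86}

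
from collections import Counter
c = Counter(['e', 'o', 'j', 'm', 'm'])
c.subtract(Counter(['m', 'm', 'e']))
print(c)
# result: Counter({'o': 1, 'j': 1, 'e': 0, 'm': 0})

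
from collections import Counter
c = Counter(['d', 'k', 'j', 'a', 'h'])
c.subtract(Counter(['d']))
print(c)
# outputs Counter({'k': 1, 'j': 1, 'a': 1, 'h': 1, 'd': 0})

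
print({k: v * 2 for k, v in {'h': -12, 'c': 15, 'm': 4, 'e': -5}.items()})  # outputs {'h': -24, 'c': 30, 'm': 8, 'e': -10}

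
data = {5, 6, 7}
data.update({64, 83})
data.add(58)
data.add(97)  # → {5, 6, 7, 58, 64, 83, 97}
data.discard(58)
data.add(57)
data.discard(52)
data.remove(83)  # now {5, 6, 7, 57, 64, 97}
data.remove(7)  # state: {5, 6, 57, 64, 97}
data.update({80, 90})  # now {5, 6, 57, 64, 80, 90, 97}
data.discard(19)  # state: {5, 6, 57, 64, 80, 90, 97}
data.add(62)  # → {5, 6, 57, 62, 64, 80, 90, 97}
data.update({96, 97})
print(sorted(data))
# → [5, 6, 57, 62, 64, 80, 90, 96, 97]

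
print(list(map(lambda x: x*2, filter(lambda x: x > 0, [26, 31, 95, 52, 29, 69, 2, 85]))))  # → [52, 62, 190, 104, 58, 138, 4, 170]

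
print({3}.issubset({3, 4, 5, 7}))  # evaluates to True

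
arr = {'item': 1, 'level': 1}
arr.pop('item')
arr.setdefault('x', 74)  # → 74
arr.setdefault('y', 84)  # 84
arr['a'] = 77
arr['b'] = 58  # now {'level': 1, 'x': 74, 'y': 84, 'a': 77, 'b': 58}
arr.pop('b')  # 58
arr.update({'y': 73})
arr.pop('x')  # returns 74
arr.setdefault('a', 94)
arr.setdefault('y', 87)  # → 73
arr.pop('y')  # 73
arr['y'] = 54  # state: {'level': 1, 'a': 77, 'y': 54}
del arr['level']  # {'a': 77, 'y': 54}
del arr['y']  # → {'a': 77}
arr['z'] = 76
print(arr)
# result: {'a': 77, 'z': 76}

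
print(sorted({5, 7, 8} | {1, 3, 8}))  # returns [1, 3, 5, 7, 8]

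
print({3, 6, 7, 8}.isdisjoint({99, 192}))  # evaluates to True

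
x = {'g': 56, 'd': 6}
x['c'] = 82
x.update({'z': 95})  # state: {'g': 56, 'd': 6, 'c': 82, 'z': 95}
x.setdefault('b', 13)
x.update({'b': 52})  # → {'g': 56, 'd': 6, 'c': 82, 'z': 95, 'b': 52}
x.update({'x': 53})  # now {'g': 56, 'd': 6, 'c': 82, 'z': 95, 'b': 52, 'x': 53}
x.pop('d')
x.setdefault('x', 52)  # 53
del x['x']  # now {'g': 56, 'c': 82, 'z': 95, 'b': 52}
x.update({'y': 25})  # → {'g': 56, 'c': 82, 'z': 95, 'b': 52, 'y': 25}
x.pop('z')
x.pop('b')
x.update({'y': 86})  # {'g': 56, 'c': 82, 'y': 86}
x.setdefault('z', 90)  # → 90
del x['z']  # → {'g': 56, 'c': 82, 'y': 86}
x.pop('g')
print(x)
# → {'c': 82, 'y': 86}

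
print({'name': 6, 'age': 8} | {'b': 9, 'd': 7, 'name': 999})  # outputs {'name': 999, 'age': 8, 'b': 9, 'd': 7}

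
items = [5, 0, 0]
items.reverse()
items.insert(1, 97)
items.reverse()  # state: [5, 0, 97, 0]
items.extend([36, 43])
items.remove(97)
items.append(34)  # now [5, 0, 0, 36, 43, 34]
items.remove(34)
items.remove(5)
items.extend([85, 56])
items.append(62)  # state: [0, 0, 36, 43, 85, 56, 62]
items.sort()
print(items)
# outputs [0, 0, 36, 43, 56, 62, 85]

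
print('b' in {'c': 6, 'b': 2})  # True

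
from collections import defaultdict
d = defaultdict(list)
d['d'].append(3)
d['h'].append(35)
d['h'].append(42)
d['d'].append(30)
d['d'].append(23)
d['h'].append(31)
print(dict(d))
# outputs {'d': [3, 30, 23], 'h': [35, 42, 31]}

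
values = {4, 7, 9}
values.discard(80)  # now {4, 7, 9}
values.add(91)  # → {4, 7, 9, 91}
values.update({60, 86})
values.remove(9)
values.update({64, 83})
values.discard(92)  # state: {4, 7, 60, 64, 83, 86, 91}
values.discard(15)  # {4, 7, 60, 64, 83, 86, 91}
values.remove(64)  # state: {4, 7, 60, 83, 86, 91}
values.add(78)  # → {4, 7, 60, 78, 83, 86, 91}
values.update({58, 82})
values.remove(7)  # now {4, 58, 60, 78, 82, 83, 86, 91}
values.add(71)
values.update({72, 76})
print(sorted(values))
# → [4, 58, 60, 71, 72, 76, 78, 82, 83, 86, 91]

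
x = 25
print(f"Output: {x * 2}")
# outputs Output: 50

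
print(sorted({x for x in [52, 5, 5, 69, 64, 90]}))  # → [5, 52, 64, 69, 90]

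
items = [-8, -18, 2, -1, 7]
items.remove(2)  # [-8, -18, -1, 7]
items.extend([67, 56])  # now [-8, -18, -1, 7, 67, 56]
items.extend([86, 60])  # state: [-8, -18, -1, 7, 67, 56, 86, 60]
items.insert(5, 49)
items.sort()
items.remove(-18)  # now [-8, -1, 7, 49, 56, 60, 67, 86]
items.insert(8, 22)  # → [-8, -1, 7, 49, 56, 60, 67, 86, 22]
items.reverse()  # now [22, 86, 67, 60, 56, 49, 7, -1, -8]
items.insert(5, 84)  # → [22, 86, 67, 60, 56, 84, 49, 7, -1, -8]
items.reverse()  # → [-8, -1, 7, 49, 84, 56, 60, 67, 86, 22]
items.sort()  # [-8, -1, 7, 22, 49, 56, 60, 67, 84, 86]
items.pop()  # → 86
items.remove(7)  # [-8, -1, 22, 49, 56, 60, 67, 84]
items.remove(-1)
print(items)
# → [-8, 22, 49, 56, 60, 67, 84]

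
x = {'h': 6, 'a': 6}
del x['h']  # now {'a': 6}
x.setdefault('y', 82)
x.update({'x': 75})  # {'a': 6, 'y': 82, 'x': 75}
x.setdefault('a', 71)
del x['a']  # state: {'y': 82, 'x': 75}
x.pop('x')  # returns 75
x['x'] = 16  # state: {'y': 82, 'x': 16}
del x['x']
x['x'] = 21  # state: {'y': 82, 'x': 21}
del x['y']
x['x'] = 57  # {'x': 57}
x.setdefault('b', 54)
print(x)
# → {'x': 57, 'b': 54}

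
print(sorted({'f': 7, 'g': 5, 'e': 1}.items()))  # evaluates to [('e', 1), ('f', 7), ('g', 5)]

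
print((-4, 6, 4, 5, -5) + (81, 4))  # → (-4, 6, 4, 5, -5, 81, 4)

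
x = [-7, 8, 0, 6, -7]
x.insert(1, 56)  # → [-7, 56, 8, 0, 6, -7]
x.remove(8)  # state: [-7, 56, 0, 6, -7]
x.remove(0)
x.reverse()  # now [-7, 6, 56, -7]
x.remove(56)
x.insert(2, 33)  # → [-7, 6, 33, -7]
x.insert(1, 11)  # [-7, 11, 6, 33, -7]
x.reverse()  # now [-7, 33, 6, 11, -7]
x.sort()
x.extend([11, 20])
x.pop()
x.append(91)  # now [-7, -7, 6, 11, 33, 11, 91]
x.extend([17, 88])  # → [-7, -7, 6, 11, 33, 11, 91, 17, 88]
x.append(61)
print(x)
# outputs [-7, -7, 6, 11, 33, 11, 91, 17, 88, 61]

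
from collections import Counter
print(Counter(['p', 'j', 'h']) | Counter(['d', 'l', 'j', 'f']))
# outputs Counter({'p': 1, 'j': 1, 'h': 1, 'd': 1, 'l': 1, 'f': 1})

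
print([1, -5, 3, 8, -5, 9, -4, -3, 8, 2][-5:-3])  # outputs [9, -4]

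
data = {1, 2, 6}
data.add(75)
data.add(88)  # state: {1, 2, 6, 75, 88}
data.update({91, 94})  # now {1, 2, 6, 75, 88, 91, 94}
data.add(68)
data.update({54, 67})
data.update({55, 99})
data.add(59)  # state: {1, 2, 6, 54, 55, 59, 67, 68, 75, 88, 91, 94, 99}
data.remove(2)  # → {1, 6, 54, 55, 59, 67, 68, 75, 88, 91, 94, 99}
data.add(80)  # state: {1, 6, 54, 55, 59, 67, 68, 75, 80, 88, 91, 94, 99}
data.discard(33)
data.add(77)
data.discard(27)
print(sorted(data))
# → [1, 6, 54, 55, 59, 67, 68, 75, 77, 80, 88, 91, 94, 99]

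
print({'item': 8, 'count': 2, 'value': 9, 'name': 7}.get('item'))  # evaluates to 8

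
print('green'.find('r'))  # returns 1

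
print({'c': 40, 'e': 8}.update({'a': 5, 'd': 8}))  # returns None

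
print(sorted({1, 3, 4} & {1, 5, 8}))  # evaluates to [1]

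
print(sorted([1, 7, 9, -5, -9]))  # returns [-9, -5, 1, 7, 9]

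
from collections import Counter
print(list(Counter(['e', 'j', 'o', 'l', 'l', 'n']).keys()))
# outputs ['e', 'j', 'o', 'l', 'n']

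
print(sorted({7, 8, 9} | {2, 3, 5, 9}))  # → [2, 3, 5, 7, 8, 9]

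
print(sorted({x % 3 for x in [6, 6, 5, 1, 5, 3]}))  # [0, 1, 2]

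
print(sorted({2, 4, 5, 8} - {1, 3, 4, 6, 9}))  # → [2, 5, 8]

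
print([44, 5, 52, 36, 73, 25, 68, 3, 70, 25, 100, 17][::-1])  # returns [17, 100, 25, 70, 3, 68, 25, 73, 36, 52, 5, 44]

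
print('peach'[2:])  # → ach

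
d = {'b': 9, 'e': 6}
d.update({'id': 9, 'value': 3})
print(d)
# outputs {'b': 9, 'e': 6, 'id': 9, 'value': 3}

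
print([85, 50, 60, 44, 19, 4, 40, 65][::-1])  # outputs [65, 40, 4, 19, 44, 60, 50, 85]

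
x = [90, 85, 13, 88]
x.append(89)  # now [90, 85, 13, 88, 89]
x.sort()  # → [13, 85, 88, 89, 90]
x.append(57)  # [13, 85, 88, 89, 90, 57]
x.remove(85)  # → [13, 88, 89, 90, 57]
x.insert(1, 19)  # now [13, 19, 88, 89, 90, 57]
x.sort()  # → [13, 19, 57, 88, 89, 90]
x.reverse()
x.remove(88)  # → [90, 89, 57, 19, 13]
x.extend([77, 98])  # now [90, 89, 57, 19, 13, 77, 98]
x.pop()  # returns 98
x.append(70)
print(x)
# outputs [90, 89, 57, 19, 13, 77, 70]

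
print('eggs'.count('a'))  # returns 0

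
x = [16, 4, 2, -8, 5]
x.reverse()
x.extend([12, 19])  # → [5, -8, 2, 4, 16, 12, 19]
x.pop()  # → 19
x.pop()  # 12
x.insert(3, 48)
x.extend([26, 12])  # [5, -8, 2, 48, 4, 16, 26, 12]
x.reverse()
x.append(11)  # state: [12, 26, 16, 4, 48, 2, -8, 5, 11]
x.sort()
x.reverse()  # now [48, 26, 16, 12, 11, 5, 4, 2, -8]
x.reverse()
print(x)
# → [-8, 2, 4, 5, 11, 12, 16, 26, 48]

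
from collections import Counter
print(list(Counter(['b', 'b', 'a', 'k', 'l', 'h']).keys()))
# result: ['b', 'a', 'k', 'l', 'h']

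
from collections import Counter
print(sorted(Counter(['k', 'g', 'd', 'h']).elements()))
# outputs ['d', 'g', 'h', 'k']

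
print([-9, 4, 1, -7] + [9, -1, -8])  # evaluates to [-9, 4, 1, -7, 9, -1, -8]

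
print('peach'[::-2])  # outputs hap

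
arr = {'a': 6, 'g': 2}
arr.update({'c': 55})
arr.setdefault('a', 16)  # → 6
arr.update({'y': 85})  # {'a': 6, 'g': 2, 'c': 55, 'y': 85}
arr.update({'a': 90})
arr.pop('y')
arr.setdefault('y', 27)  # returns 27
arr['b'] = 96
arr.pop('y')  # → 27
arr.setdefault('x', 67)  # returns 67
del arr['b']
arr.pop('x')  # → 67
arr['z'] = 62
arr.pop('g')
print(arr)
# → {'a': 90, 'c': 55, 'z': 62}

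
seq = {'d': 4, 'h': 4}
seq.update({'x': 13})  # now {'d': 4, 'h': 4, 'x': 13}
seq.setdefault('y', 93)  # 93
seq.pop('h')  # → 4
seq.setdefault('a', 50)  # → 50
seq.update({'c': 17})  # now {'d': 4, 'x': 13, 'y': 93, 'a': 50, 'c': 17}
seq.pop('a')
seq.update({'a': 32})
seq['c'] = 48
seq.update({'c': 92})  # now {'d': 4, 'x': 13, 'y': 93, 'c': 92, 'a': 32}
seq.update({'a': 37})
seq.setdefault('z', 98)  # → 98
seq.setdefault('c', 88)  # 92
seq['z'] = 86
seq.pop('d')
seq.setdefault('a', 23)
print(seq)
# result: {'x': 13, 'y': 93, 'c': 92, 'a': 37, 'z': 86}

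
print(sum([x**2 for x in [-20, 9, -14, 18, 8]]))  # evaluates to 1065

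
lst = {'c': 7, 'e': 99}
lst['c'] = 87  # {'c': 87, 'e': 99}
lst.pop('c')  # 87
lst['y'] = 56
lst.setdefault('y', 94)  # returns 56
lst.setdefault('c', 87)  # 87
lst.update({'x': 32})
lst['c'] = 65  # {'e': 99, 'y': 56, 'c': 65, 'x': 32}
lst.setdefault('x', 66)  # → 32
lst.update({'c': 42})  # {'e': 99, 'y': 56, 'c': 42, 'x': 32}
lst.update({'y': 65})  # {'e': 99, 'y': 65, 'c': 42, 'x': 32}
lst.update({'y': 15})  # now {'e': 99, 'y': 15, 'c': 42, 'x': 32}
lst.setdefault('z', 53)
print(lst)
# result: {'e': 99, 'y': 15, 'c': 42, 'x': 32, 'z': 53}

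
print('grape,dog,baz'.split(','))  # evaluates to ['grape', 'dog', 'baz']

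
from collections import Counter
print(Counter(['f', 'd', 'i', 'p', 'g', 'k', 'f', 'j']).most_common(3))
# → [('f', 2), ('d', 1), ('i', 1)]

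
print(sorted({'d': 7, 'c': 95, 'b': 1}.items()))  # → [('b', 1), ('c', 95), ('d', 7)]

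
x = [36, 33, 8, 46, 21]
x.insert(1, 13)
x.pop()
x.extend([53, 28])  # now [36, 13, 33, 8, 46, 53, 28]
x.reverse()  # [28, 53, 46, 8, 33, 13, 36]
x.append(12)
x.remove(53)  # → [28, 46, 8, 33, 13, 36, 12]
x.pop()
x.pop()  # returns 36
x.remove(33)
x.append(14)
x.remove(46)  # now [28, 8, 13, 14]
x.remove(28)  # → [8, 13, 14]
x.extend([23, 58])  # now [8, 13, 14, 23, 58]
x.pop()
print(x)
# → [8, 13, 14, 23]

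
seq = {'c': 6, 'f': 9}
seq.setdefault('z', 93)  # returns 93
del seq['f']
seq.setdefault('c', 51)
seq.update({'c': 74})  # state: {'c': 74, 'z': 93}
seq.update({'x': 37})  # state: {'c': 74, 'z': 93, 'x': 37}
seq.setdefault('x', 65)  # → 37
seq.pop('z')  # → 93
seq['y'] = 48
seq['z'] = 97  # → {'c': 74, 'x': 37, 'y': 48, 'z': 97}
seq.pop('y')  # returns 48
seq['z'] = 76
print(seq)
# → {'c': 74, 'x': 37, 'z': 76}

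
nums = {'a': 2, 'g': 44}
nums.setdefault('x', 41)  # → 41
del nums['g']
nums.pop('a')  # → 2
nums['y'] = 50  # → {'x': 41, 'y': 50}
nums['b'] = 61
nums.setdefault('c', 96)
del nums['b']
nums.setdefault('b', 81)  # 81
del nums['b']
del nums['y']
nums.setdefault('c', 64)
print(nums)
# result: {'x': 41, 'c': 96}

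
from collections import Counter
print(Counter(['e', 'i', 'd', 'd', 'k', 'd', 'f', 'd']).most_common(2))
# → [('d', 4), ('e', 1)]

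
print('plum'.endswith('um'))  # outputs True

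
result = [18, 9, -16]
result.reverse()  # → [-16, 9, 18]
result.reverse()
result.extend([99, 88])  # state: [18, 9, -16, 99, 88]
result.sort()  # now [-16, 9, 18, 88, 99]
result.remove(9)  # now [-16, 18, 88, 99]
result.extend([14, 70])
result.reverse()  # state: [70, 14, 99, 88, 18, -16]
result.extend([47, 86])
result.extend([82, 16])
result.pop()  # 16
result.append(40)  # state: [70, 14, 99, 88, 18, -16, 47, 86, 82, 40]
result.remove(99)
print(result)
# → [70, 14, 88, 18, -16, 47, 86, 82, 40]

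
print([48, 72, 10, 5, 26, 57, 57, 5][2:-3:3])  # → [10]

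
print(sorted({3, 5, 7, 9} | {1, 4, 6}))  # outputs [1, 3, 4, 5, 6, 7, 9]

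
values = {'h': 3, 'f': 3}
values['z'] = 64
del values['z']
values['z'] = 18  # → {'h': 3, 'f': 3, 'z': 18}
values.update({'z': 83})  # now {'h': 3, 'f': 3, 'z': 83}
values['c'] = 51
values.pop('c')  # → 51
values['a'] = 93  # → {'h': 3, 'f': 3, 'z': 83, 'a': 93}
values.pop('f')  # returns 3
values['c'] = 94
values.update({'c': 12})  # {'h': 3, 'z': 83, 'a': 93, 'c': 12}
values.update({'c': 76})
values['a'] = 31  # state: {'h': 3, 'z': 83, 'a': 31, 'c': 76}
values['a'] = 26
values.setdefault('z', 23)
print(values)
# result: {'h': 3, 'z': 83, 'a': 26, 'c': 76}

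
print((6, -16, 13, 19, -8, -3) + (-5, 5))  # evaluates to (6, -16, 13, 19, -8, -3, -5, 5)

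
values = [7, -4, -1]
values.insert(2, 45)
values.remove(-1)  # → [7, -4, 45]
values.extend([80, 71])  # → [7, -4, 45, 80, 71]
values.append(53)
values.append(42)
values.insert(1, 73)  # [7, 73, -4, 45, 80, 71, 53, 42]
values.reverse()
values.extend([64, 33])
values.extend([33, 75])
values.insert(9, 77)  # [42, 53, 71, 80, 45, -4, 73, 7, 64, 77, 33, 33, 75]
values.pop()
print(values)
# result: [42, 53, 71, 80, 45, -4, 73, 7, 64, 77, 33, 33]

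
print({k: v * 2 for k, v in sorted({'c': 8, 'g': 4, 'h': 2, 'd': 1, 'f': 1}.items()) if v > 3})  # {'c': 16, 'g': 8}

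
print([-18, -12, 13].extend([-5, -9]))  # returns None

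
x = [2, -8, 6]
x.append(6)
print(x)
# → [2, -8, 6, 6]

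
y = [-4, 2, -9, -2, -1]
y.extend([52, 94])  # [-4, 2, -9, -2, -1, 52, 94]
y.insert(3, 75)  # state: [-4, 2, -9, 75, -2, -1, 52, 94]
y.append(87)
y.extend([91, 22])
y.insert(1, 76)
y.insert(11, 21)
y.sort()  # [-9, -4, -2, -1, 2, 21, 22, 52, 75, 76, 87, 91, 94]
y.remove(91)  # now [-9, -4, -2, -1, 2, 21, 22, 52, 75, 76, 87, 94]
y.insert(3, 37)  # [-9, -4, -2, 37, -1, 2, 21, 22, 52, 75, 76, 87, 94]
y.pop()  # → 94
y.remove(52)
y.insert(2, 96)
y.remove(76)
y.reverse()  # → [87, 75, 22, 21, 2, -1, 37, -2, 96, -4, -9]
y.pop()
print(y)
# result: [87, 75, 22, 21, 2, -1, 37, -2, 96, -4]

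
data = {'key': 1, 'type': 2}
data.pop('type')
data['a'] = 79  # {'key': 1, 'a': 79}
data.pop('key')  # 1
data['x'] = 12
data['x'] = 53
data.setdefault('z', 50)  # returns 50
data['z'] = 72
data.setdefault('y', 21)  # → 21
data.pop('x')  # 53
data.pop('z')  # 72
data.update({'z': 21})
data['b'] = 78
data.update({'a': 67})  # {'a': 67, 'y': 21, 'z': 21, 'b': 78}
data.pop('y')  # 21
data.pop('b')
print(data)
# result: {'a': 67, 'z': 21}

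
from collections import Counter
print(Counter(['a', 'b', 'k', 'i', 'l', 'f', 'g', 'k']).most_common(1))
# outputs [('k', 2)]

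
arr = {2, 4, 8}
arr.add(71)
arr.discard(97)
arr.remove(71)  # {2, 4, 8}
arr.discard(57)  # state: {2, 4, 8}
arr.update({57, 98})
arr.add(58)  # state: {2, 4, 8, 57, 58, 98}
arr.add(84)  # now {2, 4, 8, 57, 58, 84, 98}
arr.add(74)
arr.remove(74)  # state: {2, 4, 8, 57, 58, 84, 98}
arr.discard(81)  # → {2, 4, 8, 57, 58, 84, 98}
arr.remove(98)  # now {2, 4, 8, 57, 58, 84}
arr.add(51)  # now {2, 4, 8, 51, 57, 58, 84}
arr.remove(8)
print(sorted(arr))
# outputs [2, 4, 51, 57, 58, 84]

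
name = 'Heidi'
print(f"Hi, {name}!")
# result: Hi, Heidi!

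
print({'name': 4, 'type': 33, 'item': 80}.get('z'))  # None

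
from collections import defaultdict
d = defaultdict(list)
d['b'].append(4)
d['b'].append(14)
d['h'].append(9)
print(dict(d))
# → {'b': [4, 14], 'h': [9]}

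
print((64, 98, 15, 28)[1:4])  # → (98, 15, 28)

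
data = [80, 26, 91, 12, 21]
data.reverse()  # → [21, 12, 91, 26, 80]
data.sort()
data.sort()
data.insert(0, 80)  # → [80, 12, 21, 26, 80, 91]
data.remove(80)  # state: [12, 21, 26, 80, 91]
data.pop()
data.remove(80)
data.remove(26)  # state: [12, 21]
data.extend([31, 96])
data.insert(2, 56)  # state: [12, 21, 56, 31, 96]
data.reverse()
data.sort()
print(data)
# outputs [12, 21, 31, 56, 96]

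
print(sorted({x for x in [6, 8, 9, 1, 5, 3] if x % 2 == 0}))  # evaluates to [6, 8]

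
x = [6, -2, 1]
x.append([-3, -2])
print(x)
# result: [6, -2, 1, [-3, -2]]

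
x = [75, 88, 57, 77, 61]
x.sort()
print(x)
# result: [57, 61, 75, 77, 88]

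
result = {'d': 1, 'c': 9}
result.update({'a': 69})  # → {'d': 1, 'c': 9, 'a': 69}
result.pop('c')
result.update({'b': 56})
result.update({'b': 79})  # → {'d': 1, 'a': 69, 'b': 79}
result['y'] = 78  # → {'d': 1, 'a': 69, 'b': 79, 'y': 78}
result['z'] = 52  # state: {'d': 1, 'a': 69, 'b': 79, 'y': 78, 'z': 52}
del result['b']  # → {'d': 1, 'a': 69, 'y': 78, 'z': 52}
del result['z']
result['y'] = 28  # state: {'d': 1, 'a': 69, 'y': 28}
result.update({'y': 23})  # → {'d': 1, 'a': 69, 'y': 23}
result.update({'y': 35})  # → {'d': 1, 'a': 69, 'y': 35}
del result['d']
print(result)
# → {'a': 69, 'y': 35}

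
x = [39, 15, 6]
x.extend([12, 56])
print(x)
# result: [39, 15, 6, 12, 56]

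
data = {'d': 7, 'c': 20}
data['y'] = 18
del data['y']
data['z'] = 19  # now {'d': 7, 'c': 20, 'z': 19}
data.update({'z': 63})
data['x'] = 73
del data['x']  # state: {'d': 7, 'c': 20, 'z': 63}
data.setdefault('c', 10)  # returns 20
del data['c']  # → {'d': 7, 'z': 63}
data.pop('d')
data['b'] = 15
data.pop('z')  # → 63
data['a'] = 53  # {'b': 15, 'a': 53}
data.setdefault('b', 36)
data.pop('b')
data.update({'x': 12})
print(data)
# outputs {'a': 53, 'x': 12}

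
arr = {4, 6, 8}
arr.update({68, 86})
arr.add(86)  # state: {4, 6, 8, 68, 86}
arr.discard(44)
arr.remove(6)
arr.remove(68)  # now {4, 8, 86}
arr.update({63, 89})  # {4, 8, 63, 86, 89}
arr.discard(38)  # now {4, 8, 63, 86, 89}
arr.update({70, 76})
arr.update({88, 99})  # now {4, 8, 63, 70, 76, 86, 88, 89, 99}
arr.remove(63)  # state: {4, 8, 70, 76, 86, 88, 89, 99}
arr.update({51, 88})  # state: {4, 8, 51, 70, 76, 86, 88, 89, 99}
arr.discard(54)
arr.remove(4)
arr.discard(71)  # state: {8, 51, 70, 76, 86, 88, 89, 99}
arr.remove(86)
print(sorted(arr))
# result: [8, 51, 70, 76, 88, 89, 99]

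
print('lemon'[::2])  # lmn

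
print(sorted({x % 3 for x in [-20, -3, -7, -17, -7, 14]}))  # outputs [0, 1, 2]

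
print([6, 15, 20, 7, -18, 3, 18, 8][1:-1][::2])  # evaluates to [15, 7, 3]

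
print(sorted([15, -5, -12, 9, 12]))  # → [-12, -5, 9, 12, 15]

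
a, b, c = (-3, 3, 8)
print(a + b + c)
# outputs 8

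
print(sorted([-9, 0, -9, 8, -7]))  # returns [-9, -9, -7, 0, 8]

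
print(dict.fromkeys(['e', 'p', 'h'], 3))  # {'e': 3, 'p': 3, 'h': 3}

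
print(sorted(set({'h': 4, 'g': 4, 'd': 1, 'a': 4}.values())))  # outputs [1, 4]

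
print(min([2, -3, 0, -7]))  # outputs -7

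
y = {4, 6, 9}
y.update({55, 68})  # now {4, 6, 9, 55, 68}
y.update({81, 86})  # {4, 6, 9, 55, 68, 81, 86}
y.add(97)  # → {4, 6, 9, 55, 68, 81, 86, 97}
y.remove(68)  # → {4, 6, 9, 55, 81, 86, 97}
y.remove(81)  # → {4, 6, 9, 55, 86, 97}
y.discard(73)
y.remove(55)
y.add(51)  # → {4, 6, 9, 51, 86, 97}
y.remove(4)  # {6, 9, 51, 86, 97}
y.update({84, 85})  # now {6, 9, 51, 84, 85, 86, 97}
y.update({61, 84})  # {6, 9, 51, 61, 84, 85, 86, 97}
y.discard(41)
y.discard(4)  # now {6, 9, 51, 61, 84, 85, 86, 97}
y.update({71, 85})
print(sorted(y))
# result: [6, 9, 51, 61, 71, 84, 85, 86, 97]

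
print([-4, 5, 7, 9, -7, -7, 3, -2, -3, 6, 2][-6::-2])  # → [-7, 9, 5]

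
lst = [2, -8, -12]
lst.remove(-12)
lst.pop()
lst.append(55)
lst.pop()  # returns 55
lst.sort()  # [2]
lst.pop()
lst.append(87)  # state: [87]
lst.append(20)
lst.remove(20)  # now [87]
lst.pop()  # 87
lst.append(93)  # [93]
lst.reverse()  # [93]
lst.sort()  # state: [93]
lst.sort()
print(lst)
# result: [93]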